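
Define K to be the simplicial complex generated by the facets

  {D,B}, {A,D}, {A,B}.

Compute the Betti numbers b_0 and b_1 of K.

b_0 = 1, b_1 = 1.

Order the vertices as A < B < D. Listing each simplex with vertices in this order, K has dimension 1 with simplices:

  0-simplices (3): A, B, D
  1-simplices (3): AB, AD, BD

giving chain groups C_0 ≅ Z^3, C_1 ≅ Z^3.

Boundary ∂_1: C_1 → C_0 is given by ∂[p,q] = [q] − [p]. For instance
  ∂BD = D − B.
This gives a 3×3 integer matrix of rank 2; reducing to Smith normal form yields diagonal entries (1,1).

From H_k ≅ ker(∂_k) / im(∂_{k+1}) we obtain:

  H_0: rank C_0 − rank ∂_1 = 3 − 2 = 1, and the invariant factors of ∂_1 are all 1, so H_0 = Z.
  H_1: rank ker ∂_1 − rank ∂_2 = (3 − 2) − 0 = 1, and there is no ∂_2, so H_1 = Z.

As a check, the Euler characteristic is 3 − 3 = 0, which agrees with 1 − 1 = 0.

Hence the Betti numbers are b_0 = 1, b_1 = 1.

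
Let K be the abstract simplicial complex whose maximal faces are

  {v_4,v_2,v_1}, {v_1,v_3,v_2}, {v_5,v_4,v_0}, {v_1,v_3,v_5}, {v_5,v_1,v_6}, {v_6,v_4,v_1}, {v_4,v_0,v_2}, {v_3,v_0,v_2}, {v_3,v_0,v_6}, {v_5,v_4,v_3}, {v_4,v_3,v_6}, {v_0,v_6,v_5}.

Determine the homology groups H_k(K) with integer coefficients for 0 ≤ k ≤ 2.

H_0 = Z,  H_1 = Z/2,  H_2 = 0.

We work with the vertex ordering v_0 < v_1 < v_2 < v_3 < v_4 < v_5 < v_6. The simplices of K, each written with vertices in increasing order, are:

  0-simplices (7): [v_0], [v_1], [v_2], [v_3], [v_4], [v_5], [v_6]
  1-simplices (18): (18 of them)
  2-simplices (12): (12 of them)

giving chain groups C_0 ≅ Z^7, C_1 ≅ Z^18, C_2 ≅ Z^12.

Boundary ∂_1: C_1 → C_0 maps an edge to its endpoints' difference, ∂[p,q] = q − p.
The 7×18 boundary matrix has rank 6 and Smith normal form diag(1,1,1,1,1,1).

Boundary ∂_2: C_2 → C_1 maps a triangle to the signed sum of its edges. For instance
  ∂[v_1,v_4,v_6] = [v_4,v_6] − [v_1,v_6] + [v_1,v_4],
  ∂[v_3,v_4,v_6] = [v_4,v_6] − [v_3,v_6] + [v_3,v_4].
The resulting 18×12 matrix has rank 12, and its Smith normal form has invariant factors (1,1,1,1,1,1,1,1,1,1,1,2).

From H_k ≅ ker(∂_k) / im(∂_{k+1}) we obtain:

  H_0: rank C_0 − rank ∂_1 = 7 − 6 = 1, and the invariant factors of ∂_1 are all 1, so H_0 ≅ Z.
  H_1: rank ker ∂_1 − rank ∂_2 = (18 − 6) − 12 = 0, and ∂_2 has invariant factor 2 > 1, so H_1 ≅ Z/2.
  H_2: rank ker ∂_2 − rank ∂_3 = (12 − 12) − 0 = 0, and there is no ∂_3, so H_2 ≅ 0.

As a check, the Euler characteristic is 7 − 18 + 12 = 1, which agrees with 1 − 0 + 0 = 1.
(K is a triangulation of the real projective plane RP^2.)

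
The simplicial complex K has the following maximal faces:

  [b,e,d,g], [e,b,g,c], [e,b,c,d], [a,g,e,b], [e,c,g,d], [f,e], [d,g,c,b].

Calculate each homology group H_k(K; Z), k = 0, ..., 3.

We work with the vertex ordering a < b < c < d < e < f < g. The simplices of K, each written with vertices in increasing order, are:

  0-simplices (7): a, b, c, d, e, f, g
  1-simplices (14): ab, ae, ag, bc, bd, be, bg, cd, ce, cg, de, dg, ef, eg
  2-simplices (13): abe, abg, aeg, bcd, bce, bcg, bde, bdg, beg, cde, cdg, ceg, deg
  3-simplices (6): abeg, bcde, bcdg, bceg, bdeg, cdeg

giving chain groups C_0 ≅ Z^7, C_1 ≅ Z^14, C_2 ≅ Z^13, C_3 ≅ Z^6.

The boundary map ∂_1: C_1 → C_0 is given by ∂[p,q] = [q] − [p]. For instance
  ∂ag = g − a.
As a 7×14 matrix over Z this has rank 6, with invariant factors (1,1,1,1,1,1).

Boundary ∂_2: C_2 → C_1 acts by ∂[p,q,r] = [q,r] − [p,r] + [p,q]. For instance
  ∂deg = eg − dg + de,
  ∂bcg = cg − bg + bc.
The resulting 14×13 matrix has rank 8, and its Smith normal form has invariant factors (1,1,1,1,1,1,1,1).

Boundary ∂_3: C_3 → C_2 sends each 3-simplex σ to the alternating sum Σ_i (−1)^i (σ with its i-th vertex removed). For instance
  ∂bcde = cde − bde + bce − bcd,
  ∂bdeg = deg − beg + bdg − bde.
The 13×6 boundary matrix has rank 5 and Smith normal form diag(1,1,1,1,1).

Now H_k = ker ∂_k / im ∂_{k+1}, so:

  H_0: rank C_0 − rank ∂_1 = 7 − 6 = 1, and the invariant factors of ∂_1 are all 1, so H_0 = Z.
  H_1: rank ker ∂_1 − rank ∂_2 = (14 − 6) − 8 = 0, and the invariant factors of ∂_2 are all 1, so H_1 = 0.
  H_2: rank ker ∂_2 − rank ∂_3 = (13 − 8) − 5 = 0, and the invariant factors of ∂_3 are all 1, so H_2 = 0.
  H_3: rank ker ∂_3 − rank ∂_4 = (6 − 5) − 0 = 1, and there is no ∂_4, so H_3 = Z.

As a check, the Euler characteristic is 7 − 14 + 13 − 6 = 0, which agrees with 1 − 0 + 0 − 1 = 0.

H_0 = Z,  H_1 = 0,  H_2 = 0,  H_3 = Z.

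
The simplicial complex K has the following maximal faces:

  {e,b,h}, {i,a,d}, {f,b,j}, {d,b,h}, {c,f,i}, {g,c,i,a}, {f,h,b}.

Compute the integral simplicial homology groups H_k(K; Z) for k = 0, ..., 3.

H_0 ≅ Z,  H_1 ≅ Z,  H_2 = 0,  H_3 = 0.

Order the vertices as a < b < c < d < e < f < g < h < i < j. Listing each simplex with vertices in this order, K has dimension 3 with simplices:

  0-simplices (10): a, b, c, d, e, f, g, h, i, j
  1-simplices (19): ac, ad, ag, ai, bd, be, bf, bh, bj, cf, cg, ci, dh, di, eh, fh, fi, fj, gi
  2-simplices (10): acg, aci, adi, agi, bdh, beh, bfh, bfj, cfi, cgi
  3-simplices (1): acgi

so the chain groups are C_0 ≅ Z^10, C_1 ≅ Z^19, C_2 ≅ Z^10, C_3 ≅ Z^1.

The boundary map ∂_1: C_1 → C_0 sends each edge [p,q] (with p < q) to q − p. For instance
  ∂ac = c − a.
The 10×19 boundary matrix has rank 9 and Smith normal form diag(1,1,1,1,1,1,1,1,1).

∂_2: C_2 → C_1 maps a triangle to the signed sum of its edges. For instance
  ∂bdh = dh − bh + bd,
  ∂beh = eh − bh + be.
The resulting 19×10 matrix has rank 9, and its Smith normal form has invariant factors (1,1,1,1,1,1,1,1,1).

The boundary map ∂_3: C_3 → C_2 sends each 3-simplex σ to the alternating sum Σ_i (−1)^i (σ with its i-th vertex removed). For instance
  ∂acgi = cgi − agi + aci − acg.
The 10×1 boundary matrix has rank 1 and Smith normal form diag(1).

Now H_k = ker ∂_k / im ∂_{k+1}, so:

  H_0: rank C_0 − rank ∂_1 = 10 − 9 = 1, and the invariant factors of ∂_1 are all 1, so H_0 ≅ Z.
  H_1: rank ker ∂_1 − rank ∂_2 = (19 − 9) − 9 = 1, and the invariant factors of ∂_2 are all 1, so H_1 ≅ Z.
  H_2: rank ker ∂_2 − rank ∂_3 = (10 − 9) − 1 = 0, and the invariant factors of ∂_3 are all 1, so H_2 ≅ 0.
  H_3: rank ker ∂_3 − rank ∂_4 = (1 − 1) − 0 = 0, and there is no ∂_4, so H_3 ≅ 0.

As a check, the Euler characteristic is 10 − 19 + 10 − 1 = 0, which agrees with 1 − 1 + 0 − 0 = 0.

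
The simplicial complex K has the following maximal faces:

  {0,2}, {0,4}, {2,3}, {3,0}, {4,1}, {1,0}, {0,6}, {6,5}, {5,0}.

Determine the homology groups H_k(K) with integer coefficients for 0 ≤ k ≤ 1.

H_0 = Z,  H_1 = Z^3.

Fix the vertex order 0 < 1 < 2 < 3 < 4 < 5 < 6 and write every simplex with vertices in increasing order. Then dim K = 1 and the simplices of K are:

  0-simplices (7): [0], [1], [2], [3], [4], [5], [6]
  1-simplices (9): [0,1], [0,2], [0,3], [0,4], [0,5], [0,6], [1,4], [2,3], [5,6]

Hence C_0 ≅ Z^7, C_1 ≅ Z^9.

Boundary ∂_1: C_1 → C_0 is given by ∂[p,q] = [q] − [p]. For instance
  ∂[0,1] = [1] − [0].
As a 7×9 matrix over Z this has rank 6, with invariant factors (1,1,1,1,1,1).

Reading off H_k = ker ∂_k / im ∂_{k+1}:

  H_0: rank C_0 − rank ∂_1 = 7 − 6 = 1, and the invariant factors of ∂_1 are all 1, so H_0 ≅ Z.
  H_1: rank ker ∂_1 − rank ∂_2 = (9 − 6) − 0 = 3, and there is no ∂_2, so H_1 ≅ Z^3.

As a check, the Euler characteristic is 7 − 9 = -2, which agrees with 1 − 3 = -2.
(K is a triangulation of a wedge of 3 circles.)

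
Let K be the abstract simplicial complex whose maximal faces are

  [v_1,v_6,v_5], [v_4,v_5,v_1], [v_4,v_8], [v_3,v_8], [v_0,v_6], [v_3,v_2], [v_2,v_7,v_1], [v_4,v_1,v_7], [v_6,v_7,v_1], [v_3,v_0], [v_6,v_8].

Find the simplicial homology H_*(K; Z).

H_0 ≅ Z,  H_1 ≅ Z^3,  H_2 = 0.

Take the total order v_0 < v_1 < v_2 < v_3 < v_4 < v_5 < v_6 < v_7 < v_8 on the vertex set. Then K (dimension 2) consists of the simplices:

  0-simplices (9): [v_0], [v_1], [v_2], [v_3], [v_4], [v_5], [v_6], [v_7], [v_8]
  1-simplices (16): (16 of them)
  2-simplices (5): [v_1,v_2,v_7], [v_1,v_4,v_5], [v_1,v_4,v_7], [v_1,v_5,v_6], [v_1,v_6,v_7]

Hence C_0 ≅ Z^9, C_1 ≅ Z^16, C_2 ≅ Z^5.

∂_1: C_1 → C_0 maps an edge to its endpoints' difference, ∂[p,q] = q − p. For instance
  ∂[v_3,v_8] = [v_8] − [v_3].
As a 9×16 matrix over Z this has rank 8, with invariant factors (1,1,1,1,1,1,1,1).

∂_2: C_2 → C_1 sends each 2-simplex [p,q,r] to [q,r] − [p,r] + [p,q]. For instance
  ∂[v_1,v_6,v_7] = [v_6,v_7] − [v_1,v_7] + [v_1,v_6],
  ∂[v_1,v_4,v_5] = [v_4,v_5] − [v_1,v_5] + [v_1,v_4].
The resulting 16×5 matrix has rank 5, and its Smith normal form has invariant factors (1,1,1,1,1).

Now H_k = ker ∂_k / im ∂_{k+1}, so:

  H_0: rank C_0 − rank ∂_1 = 9 − 8 = 1, and the invariant factors of ∂_1 are all 1, so H_0 = Z.
  H_1: rank ker ∂_1 − rank ∂_2 = (16 − 8) − 5 = 3, and the invariant factors of ∂_2 are all 1, so H_1 = Z^3.
  H_2: rank ker ∂_2 − rank ∂_3 = (5 − 5) − 0 = 0, and there is no ∂_3, so H_2 = 0.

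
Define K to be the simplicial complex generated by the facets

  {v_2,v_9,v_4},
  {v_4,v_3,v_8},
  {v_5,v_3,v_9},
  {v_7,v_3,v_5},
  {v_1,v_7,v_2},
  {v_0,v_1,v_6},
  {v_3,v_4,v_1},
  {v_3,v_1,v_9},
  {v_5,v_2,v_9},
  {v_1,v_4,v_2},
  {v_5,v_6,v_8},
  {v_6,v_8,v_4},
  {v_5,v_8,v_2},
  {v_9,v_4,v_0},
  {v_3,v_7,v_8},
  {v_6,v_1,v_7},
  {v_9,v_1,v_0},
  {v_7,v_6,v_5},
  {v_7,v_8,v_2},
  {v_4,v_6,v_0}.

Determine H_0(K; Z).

Take the total order v_0 < v_1 < v_2 < v_3 < v_4 < v_5 < v_6 < v_7 < v_8 < v_9 on the vertex set. Then K (dimension 2) consists of the simplices:

  0-simplices (10): [v_0], [v_1], [v_2], [v_3], [v_4], [v_5], [v_6], [v_7], [v_8], [v_9]
  1-simplices (30): (30 of them)
  2-simplices (20): (20 of them)

so the chain groups are C_0 ≅ Z^10, C_1 ≅ Z^30, C_2 ≅ Z^20.

The boundary map ∂_1: C_1 → C_0 maps an edge to its endpoints' difference, ∂[p,q] = q − p. For instance
  ∂[v_7,v_8] = [v_8] − [v_7].
The resulting 10×30 matrix has rank 9, and its Smith normal form has invariant factors (1,1,1,1,1,1,1,1,1).

The boundary map ∂_2: C_2 → C_1 acts by ∂[p,q,r] = [q,r] − [p,r] + [p,q]. For instance
  ∂[v_3,v_5,v_9] = [v_5,v_9] − [v_3,v_9] + [v_3,v_5],
  ∂[v_2,v_7,v_8] = [v_7,v_8] − [v_2,v_8] + [v_2,v_7].
This gives a 30×20 integer matrix of rank 20; reducing to Smith normal form yields diagonal entries (1,1,1,1,1,1,1,1,1,1,1,1,1,1,1,1,1,1,1,2).

Computing H_k = (kernel of ∂_k) / (image of ∂_{k+1}):

  H_0: rank C_0 − rank ∂_1 = 10 − 9 = 1, and the invariant factors of ∂_1 are all 1, so H_0 = Z.

H_0 = Z.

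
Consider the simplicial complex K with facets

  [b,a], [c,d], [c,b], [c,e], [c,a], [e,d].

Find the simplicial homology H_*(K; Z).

Order the vertices as a < b < c < d < e. Listing each simplex with vertices in this order, K has dimension 1 with simplices:

  0-simplices (5): a, b, c, d, e
  1-simplices (6): ab, ac, bc, cd, ce, de

Hence C_0 ≅ Z^5, C_1 ≅ Z^6.

The boundary map ∂_1: C_1 → C_0 sends each edge [p,q] (with p < q) to q − p. For instance
  ∂de = e − d.
As a 5×6 matrix over Z this has rank 4, with invariant factors (1,1,1,1).

From H_k ≅ ker(∂_k) / im(∂_{k+1}) we obtain:

  H_0: rank C_0 − rank ∂_1 = 5 − 4 = 1, and the invariant factors of ∂_1 are all 1, so H_0 ≅ Z.
  H_1: rank ker ∂_1 − rank ∂_2 = (6 − 4) − 0 = 2, and there is no ∂_2, so H_1 ≅ Z^2.

(K is a triangulation of a wedge of 2 circles.)

H_0 = Z,  H_1 = Z^2.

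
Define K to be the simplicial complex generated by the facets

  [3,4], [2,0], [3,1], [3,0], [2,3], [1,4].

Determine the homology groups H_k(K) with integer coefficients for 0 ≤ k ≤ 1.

Take the total order 0 < 1 < 2 < 3 < 4 on the vertex set. Then K (dimension 1) consists of the simplices:

  0-simplices (5): [0], [1], [2], [3], [4]
  1-simplices (6): [0,2], [0,3], [1,3], [1,4], [2,3], [3,4]

Hence C_0 ≅ Z^5, C_1 ≅ Z^6.

∂_1: C_1 → C_0 is given by ∂[p,q] = [q] − [p]. For instance
  ∂[1,3] = [3] − [1].
This gives a 5×6 integer matrix of rank 4; reducing to Smith normal form yields diagonal entries (1,1,1,1).

From H_k ≅ ker(∂_k) / im(∂_{k+1}) we obtain:

  H_0: rank C_0 − rank ∂_1 = 5 − 4 = 1, and the invariant factors of ∂_1 are all 1, so H_0 ≅ Z.
  H_1: rank ker ∂_1 − rank ∂_2 = (6 − 4) − 0 = 2, and there is no ∂_2, so H_1 ≅ Z^2.

(K is a triangulation of a wedge of 2 circles.)

H_0 ≅ Z,  H_1 ≅ Z^2.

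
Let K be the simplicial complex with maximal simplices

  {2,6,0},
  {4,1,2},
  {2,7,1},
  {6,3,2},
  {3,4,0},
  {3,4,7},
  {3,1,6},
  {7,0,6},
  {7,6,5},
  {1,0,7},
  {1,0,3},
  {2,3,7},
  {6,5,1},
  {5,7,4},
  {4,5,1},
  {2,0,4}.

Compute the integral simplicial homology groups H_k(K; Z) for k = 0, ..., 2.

We work with the vertex ordering 0 < 1 < 2 < 3 < 4 < 5 < 6 < 7. The simplices of K, each written with vertices in increasing order, are:

  0-simplices (8): [0], [1], [2], [3], [4], [5], [6], [7]
  1-simplices (24): (24 of them)
  2-simplices (16): [0,1,3], [0,1,7], [0,2,4], [0,2,6], [0,3,4], [0,6,7], [1,2,4], [1,2,7], [1,3,6], [1,4,5], [1,5,6], [2,3,6], [2,3,7], [3,4,7], [4,5,7], [5,6,7]

giving chain groups C_0 ≅ Z^8, C_1 ≅ Z^24, C_2 ≅ Z^16.

Boundary ∂_1: C_1 → C_0 is given by ∂[p,q] = [q] − [p].
The resulting 8×24 matrix has rank 7, and its Smith normal form has invariant factors (1,1,1,1,1,1,1).

∂_2: C_2 → C_1 maps a triangle to the signed sum of its edges. For instance
  ∂[1,4,5] = [4,5] − [1,5] + [1,4],
  ∂[0,1,7] = [1,7] − [0,7] + [0,1].
This gives a 24×16 integer matrix of rank 15; reducing to Smith normal form yields diagonal entries (1,1,1,1,1,1,1,1,1,1,1,1,1,1,1).

Now H_k = ker ∂_k / im ∂_{k+1}, so:

  H_0: rank C_0 − rank ∂_1 = 8 − 7 = 1, and the invariant factors of ∂_1 are all 1, so H_0 ≅ Z.
  H_1: rank ker ∂_1 − rank ∂_2 = (24 − 7) − 15 = 2, and the invariant factors of ∂_2 are all 1, so H_1 ≅ Z^2.
  H_2: rank ker ∂_2 − rank ∂_3 = (16 − 15) − 0 = 1, and there is no ∂_3, so H_2 ≅ Z.

H_0 = Z,  H_1 = Z^2,  H_2 = Z.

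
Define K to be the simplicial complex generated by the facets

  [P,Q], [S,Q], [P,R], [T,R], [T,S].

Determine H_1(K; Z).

K has 5 vertices, 5 edges.
rank ∂_1 = 4, rank ∂_2 = 0 ⇒ b_1 = 5 − 4 − 0 = 1. So H_1 = Z.

H_1 = Z.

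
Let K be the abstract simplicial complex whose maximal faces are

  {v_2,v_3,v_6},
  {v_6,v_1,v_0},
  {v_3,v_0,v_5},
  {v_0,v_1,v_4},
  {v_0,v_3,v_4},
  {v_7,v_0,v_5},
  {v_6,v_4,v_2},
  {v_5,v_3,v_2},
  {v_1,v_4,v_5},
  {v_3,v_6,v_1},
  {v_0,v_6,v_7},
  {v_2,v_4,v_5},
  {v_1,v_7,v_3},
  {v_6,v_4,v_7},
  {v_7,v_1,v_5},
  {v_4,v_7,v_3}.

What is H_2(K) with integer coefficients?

H_2 ≅ Z.

K has 8 vertices, 24 edges, 16 triangles.
rank ∂_2 = 15, rank ∂_3 = 0 ⇒ b_2 = 16 − 15 − 0 = 1. So H_2 = Z.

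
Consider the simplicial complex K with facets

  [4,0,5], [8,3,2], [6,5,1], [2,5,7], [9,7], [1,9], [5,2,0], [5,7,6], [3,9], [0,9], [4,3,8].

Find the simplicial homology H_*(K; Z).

K has 10 vertices, 20 edges, 7 triangles.
rank ∂_0 = 0, rank ∂_1 = 9 ⇒ b_0 = 10 − 0 − 9 = 1; all invariant factors of ∂_1 are 1 so no torsion. So H_0 ≅ Z.
rank ∂_1 = 9, rank ∂_2 = 7 ⇒ b_1 = 20 − 9 − 7 = 4; all invariant factors of ∂_2 are 1 so no torsion. So H_1 ≅ Z^4.
rank ∂_2 = 7, rank ∂_3 = 0 ⇒ b_2 = 7 − 7 − 0 = 0. So H_2 ≅ 0.

H_0 ≅ Z,  H_1 ≅ Z^4,  H_2 = 0.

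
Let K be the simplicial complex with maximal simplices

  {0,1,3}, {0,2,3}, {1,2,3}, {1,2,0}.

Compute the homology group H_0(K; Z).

We work with the vertex ordering 0 < 1 < 2 < 3. The simplices of K, each written with vertices in increasing order, are:

  0-simplices (4): [0], [1], [2], [3]
  1-simplices (6): [0,1], [0,2], [0,3], [1,2], [1,3], [2,3]
  2-simplices (4): [0,1,2], [0,1,3], [0,2,3], [1,2,3]

so the chain groups are C_0 ≅ Z^4, C_1 ≅ Z^6, C_2 ≅ Z^4.

∂_1: C_1 → C_0 sends each edge [p,q] (with p < q) to q − p.
This gives a 4×6 integer matrix of rank 3; reducing to Smith normal form yields diagonal entries (1,1,1).

∂_2: C_2 → C_1 acts by ∂[p,q,r] = [q,r] − [p,r] + [p,q]. For instance
  ∂[0,1,3] = [1,3] − [0,3] + [0,1],
  ∂[1,2,3] = [2,3] − [1,3] + [1,2].
As a 6×4 matrix over Z this has rank 3, with invariant factors (1,1,1).

Reading off H_k = ker ∂_k / im ∂_{k+1}:

  H_0: rank C_0 − rank ∂_1 = 4 − 3 = 1, and the invariant factors of ∂_1 are all 1, so H_0 = Z.

H_0 ≅ Z.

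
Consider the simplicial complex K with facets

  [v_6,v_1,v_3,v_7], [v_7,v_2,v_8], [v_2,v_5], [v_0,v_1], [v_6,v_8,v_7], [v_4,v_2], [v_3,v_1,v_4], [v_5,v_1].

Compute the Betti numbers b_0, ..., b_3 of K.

Fix the vertex order v_0 < v_1 < v_2 < v_3 < v_4 < v_5 < v_6 < v_7 < v_8 and write every simplex with vertices in increasing order. Then dim K = 3 and the simplices of K are:

  0-simplices (9): [v_0], [v_1], [v_2], [v_3], [v_4], [v_5], [v_6], [v_7], [v_8]
  1-simplices (16): (16 of them)
  2-simplices (7): [v_1,v_3,v_4], [v_1,v_3,v_6], [v_1,v_3,v_7], [v_1,v_6,v_7], [v_2,v_7,v_8], [v_3,v_6,v_7], [v_6,v_7,v_8]
  3-simplices (1): [v_1,v_3,v_6,v_7]

giving chain groups C_0 ≅ Z^9, C_1 ≅ Z^16, C_2 ≅ Z^7, C_3 ≅ Z^1.

∂_1: C_1 → C_0 sends each edge [p,q] (with p < q) to q − p. For instance
  ∂[v_2,v_7] = [v_7] − [v_2].
This gives a 9×16 integer matrix of rank 8; reducing to Smith normal form yields diagonal entries (1,1,1,1,1,1,1,1).

∂_2: C_2 → C_1 maps a triangle to the signed sum of its edges. For instance
  ∂[v_2,v_7,v_8] = [v_7,v_8] − [v_2,v_8] + [v_2,v_7],
  ∂[v_1,v_6,v_7] = [v_6,v_7] − [v_1,v_7] + [v_1,v_6].
This gives a 16×7 integer matrix of rank 6; reducing to Smith normal form yields diagonal entries (1,1,1,1,1,1).

The boundary map ∂_3: C_3 → C_2 sends each 3-simplex σ to the alternating sum Σ_i (−1)^i (σ with its i-th vertex removed). For instance
  ∂[v_1,v_3,v_6,v_7] = [v_3,v_6,v_7] − [v_1,v_6,v_7] + [v_1,v_3,v_7] − [v_1,v_3,v_6].
The 7×1 boundary matrix has rank 1 and Smith normal form diag(1).

From H_k ≅ ker(∂_k) / im(∂_{k+1}) we obtain:

  H_0: rank C_0 − rank ∂_1 = 9 − 8 = 1, and the invariant factors of ∂_1 are all 1, so H_0 = Z.
  H_1: rank ker ∂_1 − rank ∂_2 = (16 − 8) − 6 = 2, and the invariant factors of ∂_2 are all 1, so H_1 = Z^2.
  H_2: rank ker ∂_2 − rank ∂_3 = (7 − 6) − 1 = 0, and the invariant factors of ∂_3 are all 1, so H_2 = 0.
  H_3: rank ker ∂_3 − rank ∂_4 = (1 − 1) − 0 = 0, and there is no ∂_4, so H_3 = 0.

Hence the Betti numbers are b_0 = 1, b_1 = 2, b_2 = 0, b_3 = 0.

b_0 = 1, b_1 = 2, b_2 = 0, b_3 = 0.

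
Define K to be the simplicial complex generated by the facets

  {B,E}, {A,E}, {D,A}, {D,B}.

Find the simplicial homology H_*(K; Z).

Take the total order A < B < D < E on the vertex set. Then K (dimension 1) consists of the simplices:

  0-simplices (4): A, B, D, E
  1-simplices (4): AD, AE, BD, BE

Hence C_0 ≅ Z^4, C_1 ≅ Z^4.

The boundary map ∂_1: C_1 → C_0 sends each edge [p,q] (with p < q) to q − p. For instance
  ∂AE = E − A.
As a 4×4 matrix over Z this has rank 3, with invariant factors (1,1,1).

From H_k ≅ ker(∂_k) / im(∂_{k+1}) we obtain:

  H_0: rank C_0 − rank ∂_1 = 4 − 3 = 1, and the invariant factors of ∂_1 are all 1, so H_0 ≅ Z.
  H_1: rank ker ∂_1 − rank ∂_2 = (4 − 3) − 0 = 1, and there is no ∂_2, so H_1 ≅ Z.

H_0 = Z,  H_1 = Z.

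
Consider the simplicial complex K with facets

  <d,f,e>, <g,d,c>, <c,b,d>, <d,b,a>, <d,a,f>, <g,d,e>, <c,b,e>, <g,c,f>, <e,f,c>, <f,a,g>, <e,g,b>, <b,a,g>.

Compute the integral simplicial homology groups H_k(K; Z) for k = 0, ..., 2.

H_0 = Z,  H_1 = Z/2,  H_2 = 0.

Take the total order a < b < c < d < e < f < g on the vertex set. Then K (dimension 2) consists of the simplices:

  0-simplices (7): a, b, c, d, e, f, g
  1-simplices (18): ab, ad, af, ag, bc, bd, be, bg, cd, ce, cf, cg, de, df, dg, ef, eg, fg
  2-simplices (12): abd, abg, adf, afg, bcd, bce, beg, cdg, cef, cfg, def, deg

Hence C_0 ≅ Z^7, C_1 ≅ Z^18, C_2 ≅ Z^12.

Boundary ∂_1: C_1 → C_0 is given by ∂[p,q] = [q] − [p].
As a 7×18 matrix over Z this has rank 6, with invariant factors (1,1,1,1,1,1).

The boundary map ∂_2: C_2 → C_1 sends each 2-simplex [p,q,r] to [q,r] − [p,r] + [p,q]. For instance
  ∂deg = eg − dg + de,
  ∂afg = fg − ag + af.
The 18×12 boundary matrix has rank 12 and Smith normal form diag(1,1,1,1,1,1,1,1,1,1,1,2).

Computing H_k = (kernel of ∂_k) / (image of ∂_{k+1}):

  H_0: rank C_0 − rank ∂_1 = 7 − 6 = 1, and the invariant factors of ∂_1 are all 1, so H_0 ≅ Z.
  H_1: rank ker ∂_1 − rank ∂_2 = (18 − 6) − 12 = 0, and ∂_2 has invariant factor 2 > 1, so H_1 ≅ Z/2.
  H_2: rank ker ∂_2 − rank ∂_3 = (12 − 12) − 0 = 0, and there is no ∂_3, so H_2 ≅ 0.

As a check, the Euler characteristic is 7 − 18 + 12 = 1, which agrees with 1 − 0 + 0 = 1.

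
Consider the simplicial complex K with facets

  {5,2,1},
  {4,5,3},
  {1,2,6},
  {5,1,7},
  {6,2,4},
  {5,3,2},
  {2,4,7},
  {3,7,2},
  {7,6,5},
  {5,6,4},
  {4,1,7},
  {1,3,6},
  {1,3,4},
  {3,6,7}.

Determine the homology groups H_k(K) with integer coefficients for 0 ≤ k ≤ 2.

H_0 = Z,  H_1 = Z^2,  H_2 = Z.

Fix the vertex order 1 < 2 < 3 < 4 < 5 < 6 < 7 and write every simplex with vertices in increasing order. Then dim K = 2 and the simplices of K are:

  0-simplices (7): [1], [2], [3], [4], [5], [6], [7]
  1-simplices (21): [1,2], [1,3], [1,4], [1,5], [1,6], [1,7], [2,3], [2,4], [2,5], [2,6], [2,7], [3,4], [3,5], [3,6], [3,7], [4,5], [4,6], [4,7], [5,6], [5,7], [6,7]
  2-simplices (14): [1,2,5], [1,2,6], [1,3,4], [1,3,6], [1,4,7], [1,5,7], [2,3,5], [2,3,7], [2,4,6], [2,4,7], [3,4,5], [3,6,7], [4,5,6], [5,6,7]

giving chain groups C_0 ≅ Z^7, C_1 ≅ Z^21, C_2 ≅ Z^14.

Boundary ∂_1: C_1 → C_0 maps an edge to its endpoints' difference, ∂[p,q] = q − p.
The resulting 7×21 matrix has rank 6, and its Smith normal form has invariant factors (1,1,1,1,1,1).

∂_2: C_2 → C_1 sends each 2-simplex [p,q,r] to [q,r] − [p,r] + [p,q]. For instance
  ∂[5,6,7] = [6,7] − [5,7] + [5,6],
  ∂[1,3,6] = [3,6] − [1,6] + [1,3].
As a 21×14 matrix over Z this has rank 13, with invariant factors (1,1,1,1,1,1,1,1,1,1,1,1,1).

From H_k ≅ ker(∂_k) / im(∂_{k+1}) we obtain:

  H_0: rank C_0 − rank ∂_1 = 7 − 6 = 1, and the invariant factors of ∂_1 are all 1, so H_0 ≅ Z.
  H_1: rank ker ∂_1 − rank ∂_2 = (21 − 6) − 13 = 2, and the invariant factors of ∂_2 are all 1, so H_1 ≅ Z^2.
  H_2: rank ker ∂_2 − rank ∂_3 = (14 − 13) − 0 = 1, and there is no ∂_3, so H_2 ≅ Z.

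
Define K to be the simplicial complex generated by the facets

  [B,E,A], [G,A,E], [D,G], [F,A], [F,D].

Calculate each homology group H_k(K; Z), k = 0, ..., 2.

H_0 = Z,  H_1 = Z,  H_2 = 0.

K has 6 vertices, 8 edges, 2 triangles.
rank ∂_0 = 0, rank ∂_1 = 5 ⇒ b_0 = 6 − 0 − 5 = 1; all invariant factors of ∂_1 are 1 so no torsion. So H_0 = Z.
rank ∂_1 = 5, rank ∂_2 = 2 ⇒ b_1 = 8 − 5 − 2 = 1; all invariant factors of ∂_2 are 1 so no torsion. So H_1 = Z.
rank ∂_2 = 2, rank ∂_3 = 0 ⇒ b_2 = 2 − 2 − 0 = 0. So H_2 = 0.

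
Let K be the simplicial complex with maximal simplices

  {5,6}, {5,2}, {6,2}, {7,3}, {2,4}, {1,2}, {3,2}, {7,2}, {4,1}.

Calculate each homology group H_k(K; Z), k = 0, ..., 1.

K has 7 vertices, 9 edges.
rank ∂_0 = 0, rank ∂_1 = 6 ⇒ b_0 = 7 − 0 − 6 = 1; all invariant factors of ∂_1 are 1 so no torsion. So H_0 ≅ Z.
rank ∂_1 = 6, rank ∂_2 = 0 ⇒ b_1 = 9 − 6 − 0 = 3. So H_1 ≅ Z^3.

H_0 = Z,  H_1 = Z^3.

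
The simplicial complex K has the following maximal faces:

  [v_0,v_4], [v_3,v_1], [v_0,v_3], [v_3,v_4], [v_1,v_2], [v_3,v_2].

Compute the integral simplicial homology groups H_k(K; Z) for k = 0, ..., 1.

Order the vertices as v_0 < v_1 < v_2 < v_3 < v_4. Listing each simplex with vertices in this order, K has dimension 1 with simplices:

  0-simplices (5): [v_0], [v_1], [v_2], [v_3], [v_4]
  1-simplices (6): [v_0,v_3], [v_0,v_4], [v_1,v_2], [v_1,v_3], [v_2,v_3], [v_3,v_4]

so the chain groups are C_0 ≅ Z^5, C_1 ≅ Z^6.

∂_1: C_1 → C_0 maps an edge to its endpoints' difference, ∂[p,q] = q − p.
This gives a 5×6 integer matrix of rank 4; reducing to Smith normal form yields diagonal entries (1,1,1,1).

Reading off H_k = ker ∂_k / im ∂_{k+1}:

  H_0: rank C_0 − rank ∂_1 = 5 − 4 = 1, and the invariant factors of ∂_1 are all 1, so H_0 ≅ Z.
  H_1: rank ker ∂_1 − rank ∂_2 = (6 − 4) − 0 = 2, and there is no ∂_2, so H_1 ≅ Z^2.

(K is a triangulation of a wedge of 2 circles.)

H_0 ≅ Z,  H_1 ≅ Z^2.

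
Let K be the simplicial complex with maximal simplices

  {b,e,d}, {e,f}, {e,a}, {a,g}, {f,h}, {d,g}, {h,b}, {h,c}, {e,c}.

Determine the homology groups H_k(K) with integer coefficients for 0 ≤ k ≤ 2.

Take the total order a < b < c < d < e < f < g < h on the vertex set. Then K (dimension 2) consists of the simplices:

  0-simplices (8): a, b, c, d, e, f, g, h
  1-simplices (11): ae, ag, bd, be, bh, ce, ch, de, dg, ef, fh
  2-simplices (1): bde

giving chain groups C_0 ≅ Z^8, C_1 ≅ Z^11, C_2 ≅ Z^1.

Boundary ∂_1: C_1 → C_0 sends each edge [p,q] (with p < q) to q − p. For instance
  ∂be = e − b.
This gives a 8×11 integer matrix of rank 7; reducing to Smith normal form yields diagonal entries (1,1,1,1,1,1,1).

Boundary ∂_2: C_2 → C_1 sends each 2-simplex [p,q,r] to [q,r] − [p,r] + [p,q]. For instance
  ∂bde = de − be + bd.
The 11×1 boundary matrix has rank 1 and Smith normal form diag(1).

Reading off H_k = ker ∂_k / im ∂_{k+1}:

  H_0: rank C_0 − rank ∂_1 = 8 − 7 = 1, and the invariant factors of ∂_1 are all 1, so H_0 = Z.
  H_1: rank ker ∂_1 − rank ∂_2 = (11 − 7) − 1 = 3, and the invariant factors of ∂_2 are all 1, so H_1 = Z^3.
  H_2: rank ker ∂_2 − rank ∂_3 = (1 − 1) − 0 = 0, and there is no ∂_3, so H_2 = 0.

As a check, the Euler characteristic is 8 − 11 + 1 = -2, which agrees with 1 − 3 + 0 = -2.

H_0 ≅ Z,  H_1 ≅ Z^3,  H_2 = 0.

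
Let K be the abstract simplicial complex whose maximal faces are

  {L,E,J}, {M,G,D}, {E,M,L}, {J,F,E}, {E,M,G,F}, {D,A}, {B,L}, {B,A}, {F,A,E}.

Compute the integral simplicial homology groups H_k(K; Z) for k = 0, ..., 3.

Take the total order A < B < D < E < F < G < J < L < M on the vertex set. Then K (dimension 3) consists of the simplices:

  0-simplices (9): A, B, D, E, F, G, J, L, M
  1-simplices (18): AB, AD, AE, AF, BL, DG, DM, EF, EG, EJ, EL, EM, FG, FJ, FM, GM, JL, LM
  2-simplices (9): AEF, DGM, EFG, EFJ, EFM, EGM, EJL, ELM, FGM
  3-simplices (1): EFGM

Hence C_0 ≅ Z^9, C_1 ≅ Z^18, C_2 ≅ Z^9, C_3 ≅ Z^1.

∂_1: C_1 → C_0 sends each edge [p,q] (with p < q) to q − p.
This gives a 9×18 integer matrix of rank 8; reducing to Smith normal form yields diagonal entries (1,1,1,1,1,1,1,1).

∂_2: C_2 → C_1 acts by ∂[p,q,r] = [q,r] − [p,r] + [p,q]. For instance
  ∂FGM = GM − FM + FG,
  ∂EFG = FG − EG + EF.
The resulting 18×9 matrix has rank 8, and its Smith normal form has invariant factors (1,1,1,1,1,1,1,1).

Boundary ∂_3: C_3 → C_2 sends each 3-simplex σ to the alternating sum Σ_i (−1)^i (σ with its i-th vertex removed). For instance
  ∂EFGM = FGM − EGM + EFM − EFG.
The resulting 9×1 matrix has rank 1, and its Smith normal form has invariant factors (1).

Computing H_k = (kernel of ∂_k) / (image of ∂_{k+1}):

  H_0: rank C_0 − rank ∂_1 = 9 − 8 = 1, and the invariant factors of ∂_1 are all 1, so H_0 ≅ Z.
  H_1: rank ker ∂_1 − rank ∂_2 = (18 − 8) − 8 = 2, and the invariant factors of ∂_2 are all 1, so H_1 ≅ Z^2.
  H_2: rank ker ∂_2 − rank ∂_3 = (9 − 8) − 1 = 0, and the invariant factors of ∂_3 are all 1, so H_2 ≅ 0.
  H_3: rank ker ∂_3 − rank ∂_4 = (1 − 1) − 0 = 0, and there is no ∂_4, so H_3 ≅ 0.

H_0 ≅ Z,  H_1 ≅ Z^2,  H_2 = 0,  H_3 = 0.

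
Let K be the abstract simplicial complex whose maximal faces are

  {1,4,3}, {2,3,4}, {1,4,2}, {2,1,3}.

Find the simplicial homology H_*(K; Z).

H_0 ≅ Z,  H_1 = 0,  H_2 ≅ Z.

We work with the vertex ordering 1 < 2 < 3 < 4. The simplices of K, each written with vertices in increasing order, are:

  0-simplices (4): [1], [2], [3], [4]
  1-simplices (6): [1,2], [1,3], [1,4], [2,3], [2,4], [3,4]
  2-simplices (4): [1,2,3], [1,2,4], [1,3,4], [2,3,4]

so the chain groups are C_0 ≅ Z^4, C_1 ≅ Z^6, C_2 ≅ Z^4.

∂_1: C_1 → C_0 maps an edge to its endpoints' difference, ∂[p,q] = q − p.
This gives a 4×6 integer matrix of rank 3; reducing to Smith normal form yields diagonal entries (1,1,1).

∂_2: C_2 → C_1 sends each 2-simplex [p,q,r] to [q,r] − [p,r] + [p,q]. For instance
  ∂[1,3,4] = [3,4] − [1,4] + [1,3],
  ∂[2,3,4] = [3,4] − [2,4] + [2,3].
The 6×4 boundary matrix has rank 3 and Smith normal form diag(1,1,1).

Reading off H_k = ker ∂_k / im ∂_{k+1}:

  H_0: rank C_0 − rank ∂_1 = 4 − 3 = 1, and the invariant factors of ∂_1 are all 1, so H_0 = Z.
  H_1: rank ker ∂_1 − rank ∂_2 = (6 − 3) − 3 = 0, and the invariant factors of ∂_2 are all 1, so H_1 = 0.
  H_2: rank ker ∂_2 − rank ∂_3 = (4 − 3) − 0 = 1, and there is no ∂_3, so H_2 = Z.

As a check, the Euler characteristic is 4 − 6 + 4 = 2, which agrees with 1 − 0 + 1 = 2.
(K is a triangulation of the 2-sphere S^2.)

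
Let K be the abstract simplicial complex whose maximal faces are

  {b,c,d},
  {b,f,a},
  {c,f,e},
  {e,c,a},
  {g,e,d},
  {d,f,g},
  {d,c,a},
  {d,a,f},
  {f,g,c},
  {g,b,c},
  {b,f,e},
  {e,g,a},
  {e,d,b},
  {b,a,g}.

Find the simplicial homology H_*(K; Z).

Take the total order a < b < c < d < e < f < g on the vertex set. Then K (dimension 2) consists of the simplices:

  0-simplices (7): a, b, c, d, e, f, g
  1-simplices (21): ab, ac, ad, ae, af, ag, bc, bd, be, bf, bg, cd, ce, cf, cg, de, df, dg, ef, eg, fg
  2-simplices (14): abf, abg, acd, ace, adf, aeg, bcd, bcg, bde, bef, cef, cfg, deg, dfg

giving chain groups C_0 ≅ Z^7, C_1 ≅ Z^21, C_2 ≅ Z^14.

The boundary map ∂_1: C_1 → C_0 is given by ∂[p,q] = [q] − [p]. For instance
  ∂ac = c − a.
This gives a 7×21 integer matrix of rank 6; reducing to Smith normal form yields diagonal entries (1,1,1,1,1,1).

Boundary ∂_2: C_2 → C_1 maps a triangle to the signed sum of its edges. For instance
  ∂abg = bg − ag + ab,
  ∂bcd = cd − bd + bc.
This gives a 21×14 integer matrix of rank 13; reducing to Smith normal form yields diagonal entries (1,1,1,1,1,1,1,1,1,1,1,1,1).

Reading off H_k = ker ∂_k / im ∂_{k+1}:

  H_0: rank C_0 − rank ∂_1 = 7 − 6 = 1, and the invariant factors of ∂_1 are all 1, so H_0 = Z.
  H_1: rank ker ∂_1 − rank ∂_2 = (21 − 6) − 13 = 2, and the invariant factors of ∂_2 are all 1, so H_1 = Z^2.
  H_2: rank ker ∂_2 − rank ∂_3 = (14 − 13) − 0 = 1, and there is no ∂_3, so H_2 = Z.

H_0 ≅ Z,  H_1 ≅ Z^2,  H_2 ≅ Z.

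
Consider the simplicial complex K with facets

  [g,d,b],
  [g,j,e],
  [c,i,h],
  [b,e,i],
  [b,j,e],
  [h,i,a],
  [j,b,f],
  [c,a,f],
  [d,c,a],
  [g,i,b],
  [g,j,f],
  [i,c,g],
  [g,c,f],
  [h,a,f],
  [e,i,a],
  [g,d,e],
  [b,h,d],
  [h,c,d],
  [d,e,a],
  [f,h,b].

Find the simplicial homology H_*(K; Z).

H_0 = Z,  H_1 = Z ⊕ Z/2,  H_2 = 0.

We work with the vertex ordering a < b < c < d < e < f < g < h < i < j. The simplices of K, each written with vertices in increasing order, are:

  0-simplices (10): a, b, c, d, e, f, g, h, i, j
  1-simplices (30): ac, ad, ae, af, ah, ai, bd, be, bf, bg, bh, bi, bj, cd, cf, cg, ch, ci, de, dg, dh, eg, ei, ej, fg, fh, fj, gi, gj, hi
  2-simplices (20): acd, acf, ade, aei, afh, ahi, bdg, bdh, bei, bej, bfh, bfj, bgi, cdh, cfg, cgi, chi, deg, egj, fgj

Hence C_0 ≅ Z^10, C_1 ≅ Z^30, C_2 ≅ Z^20.

Boundary ∂_1: C_1 → C_0 maps an edge to its endpoints' difference, ∂[p,q] = q − p.
The resulting 10×30 matrix has rank 9, and its Smith normal form has invariant factors (1,1,1,1,1,1,1,1,1).

The boundary map ∂_2: C_2 → C_1 acts by ∂[p,q,r] = [q,r] − [p,r] + [p,q]. For instance
  ∂bei = ei − bi + be,
  ∂bdg = dg − bg + bd.
As a 30×20 matrix over Z this has rank 20, with invariant factors (1,1,1,1,1,1,1,1,1,1,1,1,1,1,1,1,1,1,1,2).

Now H_k = ker ∂_k / im ∂_{k+1}, so:

  H_0: rank C_0 − rank ∂_1 = 10 − 9 = 1, and the invariant factors of ∂_1 are all 1, so H_0 ≅ Z.
  H_1: rank ker ∂_1 − rank ∂_2 = (30 − 9) − 20 = 1, and ∂_2 has invariant factor 2 > 1, so H_1 ≅ Z ⊕ Z/2.
  H_2: rank ker ∂_2 − rank ∂_3 = (20 − 20) − 0 = 0, and there is no ∂_3, so H_2 ≅ 0.

As a check, the Euler characteristic is 10 − 30 + 20 = 0, which agrees with 1 − 1 + 0 = 0.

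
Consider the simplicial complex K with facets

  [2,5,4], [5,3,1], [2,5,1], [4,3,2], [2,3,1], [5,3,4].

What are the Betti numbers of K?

b_0 = 1, b_1 = 0, b_2 = 1.

We work with the vertex ordering 1 < 2 < 3 < 4 < 5. The simplices of K, each written with vertices in increasing order, are:

  0-simplices (5): [1], [2], [3], [4], [5]
  1-simplices (9): [1,2], [1,3], [1,5], [2,3], [2,4], [2,5], [3,4], [3,5], [4,5]
  2-simplices (6): [1,2,3], [1,2,5], [1,3,5], [2,3,4], [2,4,5], [3,4,5]

Hence C_0 ≅ Z^5, C_1 ≅ Z^9, C_2 ≅ Z^6.

The boundary map ∂_1: C_1 → C_0 is given by ∂[p,q] = [q] − [p]. For instance
  ∂[2,3] = [3] − [2].
As a 5×9 matrix over Z this has rank 4, with invariant factors (1,1,1,1).

∂_2: C_2 → C_1 sends each 2-simplex [p,q,r] to [q,r] − [p,r] + [p,q]. For instance
  ∂[3,4,5] = [4,5] − [3,5] + [3,4],
  ∂[2,4,5] = [4,5] − [2,5] + [2,4].
The 9×6 boundary matrix has rank 5 and Smith normal form diag(1,1,1,1,1).

Now H_k = ker ∂_k / im ∂_{k+1}, so:

  H_0: rank C_0 − rank ∂_1 = 5 − 4 = 1, and the invariant factors of ∂_1 are all 1, so H_0 = Z.
  H_1: rank ker ∂_1 − rank ∂_2 = (9 − 4) − 5 = 0, and the invariant factors of ∂_2 are all 1, so H_1 = 0.
  H_2: rank ker ∂_2 − rank ∂_3 = (6 − 5) − 0 = 1, and there is no ∂_3, so H_2 = Z.

As a check, the Euler characteristic is 5 − 9 + 6 = 2, which agrees with 1 − 0 + 1 = 2.

Hence the Betti numbers are b_0 = 1, b_1 = 0, b_2 = 1.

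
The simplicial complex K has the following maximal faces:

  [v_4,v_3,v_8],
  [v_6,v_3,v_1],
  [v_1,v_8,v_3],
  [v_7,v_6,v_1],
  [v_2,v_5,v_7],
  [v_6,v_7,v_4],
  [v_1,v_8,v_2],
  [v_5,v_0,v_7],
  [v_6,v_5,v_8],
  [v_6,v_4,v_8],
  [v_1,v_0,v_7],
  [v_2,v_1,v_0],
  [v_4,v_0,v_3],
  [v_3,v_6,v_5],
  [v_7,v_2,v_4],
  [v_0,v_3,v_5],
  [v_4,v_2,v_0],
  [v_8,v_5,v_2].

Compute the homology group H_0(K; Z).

H_0 = Z.

Fix the vertex order v_0 < v_1 < v_2 < v_3 < v_4 < v_5 < v_6 < v_7 < v_8 and write every simplex with vertices in increasing order. Then dim K = 2 and the simplices of K are:

  0-simplices (9): [v_0], [v_1], [v_2], [v_3], [v_4], [v_5], [v_6], [v_7], [v_8]
  1-simplices (27): (27 of them)
  2-simplices (18): (18 of them)

Hence C_0 ≅ Z^9, C_1 ≅ Z^27, C_2 ≅ Z^18.

The boundary map ∂_1: C_1 → C_0 maps an edge to its endpoints' difference, ∂[p,q] = q − p. For instance
  ∂[v_0,v_2] = [v_2] − [v_0].
The resulting 9×27 matrix has rank 8, and its Smith normal form has invariant factors (1,1,1,1,1,1,1,1).

Boundary ∂_2: C_2 → C_1 sends each 2-simplex [p,q,r] to [q,r] − [p,r] + [p,q]. For instance
  ∂[v_4,v_6,v_7] = [v_6,v_7] − [v_4,v_7] + [v_4,v_6],
  ∂[v_2,v_5,v_8] = [v_5,v_8] − [v_2,v_8] + [v_2,v_5].
The 27×18 boundary matrix has rank 18 and Smith normal form diag(1,1,1,1,1,1,1,1,1,1,1,1,1,1,1,1,1,2).

Reading off H_k = ker ∂_k / im ∂_{k+1}:

  H_0: rank C_0 − rank ∂_1 = 9 − 8 = 1, and the invariant factors of ∂_1 are all 1, so H_0 ≅ Z.

(K is a triangulation of the Klein bottle.)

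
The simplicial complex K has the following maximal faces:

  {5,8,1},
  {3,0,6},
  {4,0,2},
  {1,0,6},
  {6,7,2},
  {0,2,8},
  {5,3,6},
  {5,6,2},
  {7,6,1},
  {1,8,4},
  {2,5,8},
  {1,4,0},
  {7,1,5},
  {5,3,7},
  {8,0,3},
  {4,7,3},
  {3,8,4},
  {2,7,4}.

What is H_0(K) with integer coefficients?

Order the vertices as 0 < 1 < 2 < 3 < 4 < 5 < 6 < 7 < 8. Listing each simplex with vertices in this order, K has dimension 2 with simplices:

  0-simplices (9): [0], [1], [2], [3], [4], [5], [6], [7], [8]
  1-simplices (27): (27 of them)
  2-simplices (18): [0,1,4], [0,1,6], [0,2,4], [0,2,8], [0,3,6], [0,3,8], [1,4,8], [1,5,7], [1,5,8], [1,6,7], [2,4,7], [2,5,6], [2,5,8], [2,6,7], [3,4,7], [3,4,8], [3,5,6], [3,5,7]

so the chain groups are C_0 ≅ Z^9, C_1 ≅ Z^27, C_2 ≅ Z^18.

Boundary ∂_1: C_1 → C_0 maps an edge to its endpoints' difference, ∂[p,q] = q − p. For instance
  ∂[5,6] = [6] − [5].
The resulting 9×27 matrix has rank 8, and its Smith normal form has invariant factors (1,1,1,1,1,1,1,1).

The boundary map ∂_2: C_2 → C_1 maps a triangle to the signed sum of its edges. For instance
  ∂[0,3,8] = [3,8] − [0,8] + [0,3],
  ∂[0,1,4] = [1,4] − [0,4] + [0,1].
This gives a 27×18 integer matrix of rank 18; reducing to Smith normal form yields diagonal entries (1,1,1,1,1,1,1,1,1,1,1,1,1,1,1,1,1,2).

From H_k ≅ ker(∂_k) / im(∂_{k+1}) we obtain:

  H_0: rank C_0 − rank ∂_1 = 9 − 8 = 1, and the invariant factors of ∂_1 are all 1, so H_0 = Z.

H_0 ≅ Z.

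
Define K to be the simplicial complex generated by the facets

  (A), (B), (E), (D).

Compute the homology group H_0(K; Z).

Fix the vertex order A < B < D < E and write every simplex with vertices in increasing order. Then dim K = 0 and the simplices of K are:

  0-simplices (4): A, B, D, E

Hence C_0 ≅ Z^4.

Now H_k = ker ∂_k / im ∂_{k+1}, so:

  H_0: rank C_0 − rank ∂_1 = 4 − 0 = 4, and there is no ∂_1, so H_0 = Z^4.

H_0 ≅ Z^4.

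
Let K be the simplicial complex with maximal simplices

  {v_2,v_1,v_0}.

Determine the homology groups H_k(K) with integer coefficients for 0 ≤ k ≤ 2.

We work with the vertex ordering v_0 < v_1 < v_2. The simplices of K, each written with vertices in increasing order, are:

  0-simplices (3): [v_0], [v_1], [v_2]
  1-simplices (3): [v_0,v_1], [v_0,v_2], [v_1,v_2]
  2-simplices (1): [v_0,v_1,v_2]

giving chain groups C_0 ≅ Z^3, C_1 ≅ Z^3, C_2 ≅ Z^1.

∂_1: C_1 → C_0 maps an edge to its endpoints' difference, ∂[p,q] = q − p. For instance
  ∂[v_0,v_1] = [v_1] − [v_0].
The resulting 3×3 matrix has rank 2, and its Smith normal form has invariant factors (1,1).

∂_2: C_2 → C_1 acts by ∂[p,q,r] = [q,r] − [p,r] + [p,q]. For instance
  ∂[v_0,v_1,v_2] = [v_1,v_2] − [v_0,v_2] + [v_0,v_1].
This gives a 3×1 integer matrix of rank 1; reducing to Smith normal form yields diagonal entries (1).

Computing H_k = (kernel of ∂_k) / (image of ∂_{k+1}):

  H_0: rank C_0 − rank ∂_1 = 3 − 2 = 1, and the invariant factors of ∂_1 are all 1, so H_0 ≅ Z.
  H_1: rank ker ∂_1 − rank ∂_2 = (3 − 2) − 1 = 0, and the invariant factors of ∂_2 are all 1, so H_1 ≅ 0.
  H_2: rank ker ∂_2 − rank ∂_3 = (1 − 1) − 0 = 0, and there is no ∂_3, so H_2 ≅ 0.

As a check, the Euler characteristic is 3 − 3 + 1 = 1, which agrees with 1 − 0 + 0 = 1.

H_0 ≅ Z,  H_1 = 0,  H_2 = 0.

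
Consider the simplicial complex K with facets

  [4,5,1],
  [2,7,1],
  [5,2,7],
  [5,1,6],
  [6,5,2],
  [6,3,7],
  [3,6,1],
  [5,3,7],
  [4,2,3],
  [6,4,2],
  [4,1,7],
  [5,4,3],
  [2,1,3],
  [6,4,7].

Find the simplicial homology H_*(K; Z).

Fix the vertex order 1 < 2 < 3 < 4 < 5 < 6 < 7 and write every simplex with vertices in increasing order. Then dim K = 2 and the simplices of K are:

  0-simplices (7): [1], [2], [3], [4], [5], [6], [7]
  1-simplices (21): [1,2], [1,3], [1,4], [1,5], [1,6], [1,7], [2,3], [2,4], [2,5], [2,6], [2,7], [3,4], [3,5], [3,6], [3,7], [4,5], [4,6], [4,7], [5,6], [5,7], [6,7]
  2-simplices (14): [1,2,3], [1,2,7], [1,3,6], [1,4,5], [1,4,7], [1,5,6], [2,3,4], [2,4,6], [2,5,6], [2,5,7], [3,4,5], [3,5,7], [3,6,7], [4,6,7]

giving chain groups C_0 ≅ Z^7, C_1 ≅ Z^21, C_2 ≅ Z^14.

The boundary map ∂_1: C_1 → C_0 sends each edge [p,q] (with p < q) to q − p.
The resulting 7×21 matrix has rank 6, and its Smith normal form has invariant factors (1,1,1,1,1,1).

The boundary map ∂_2: C_2 → C_1 acts by ∂[p,q,r] = [q,r] − [p,r] + [p,q]. For instance
  ∂[3,6,7] = [6,7] − [3,7] + [3,6],
  ∂[2,5,6] = [5,6] − [2,6] + [2,5].
This gives a 21×14 integer matrix of rank 13; reducing to Smith normal form yields diagonal entries (1,1,1,1,1,1,1,1,1,1,1,1,1).

Now H_k = ker ∂_k / im ∂_{k+1}, so:

  H_0: rank C_0 − rank ∂_1 = 7 − 6 = 1, and the invariant factors of ∂_1 are all 1, so H_0 ≅ Z.
  H_1: rank ker ∂_1 − rank ∂_2 = (21 − 6) − 13 = 2, and the invariant factors of ∂_2 are all 1, so H_1 ≅ Z^2.
  H_2: rank ker ∂_2 − rank ∂_3 = (14 − 13) − 0 = 1, and there is no ∂_3, so H_2 ≅ Z.

(K is a triangulation of the torus T^2.)

H_0 ≅ Z,  H_1 ≅ Z^2,  H_2 ≅ Z.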